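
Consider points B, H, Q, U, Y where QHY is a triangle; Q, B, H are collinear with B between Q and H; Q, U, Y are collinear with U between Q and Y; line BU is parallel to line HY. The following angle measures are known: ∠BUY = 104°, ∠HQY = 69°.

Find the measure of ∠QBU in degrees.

1. ∠BUQ = 76°  [linear pair at U on QY]
2. ∠BQU = 69°  [B on QH, U on QY]
3. ∠QBU = 35°  [△QBU]

∠QBU = 35°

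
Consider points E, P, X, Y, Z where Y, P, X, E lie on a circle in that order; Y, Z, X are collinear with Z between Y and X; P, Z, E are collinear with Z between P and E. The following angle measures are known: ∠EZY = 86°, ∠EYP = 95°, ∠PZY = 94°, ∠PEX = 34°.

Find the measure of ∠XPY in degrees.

1. ∠PZX = 86°  [vertical angles at Z]
2. ∠EXP = 85°  [cyclic YPXE, opposite ∠Y+∠X]
3. ∠PYX = 34°  [same arc PX]
4. ∠EPX = 61°  [△PXE]
5. ∠PXY = 33°  [△PZX]
6. ∠XPY = 113°  [△YPX]

∠XPY = 113°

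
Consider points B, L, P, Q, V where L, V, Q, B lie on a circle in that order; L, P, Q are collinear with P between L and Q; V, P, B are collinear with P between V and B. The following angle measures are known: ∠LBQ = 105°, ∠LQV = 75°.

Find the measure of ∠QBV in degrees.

∠QBV = 30°

1. ∠LVQ = 75°  [cyclic LVQB, opposite ∠V+∠B]
2. ∠QLV = 30°  [△LVQ]
3. ∠QBV = 30°  [same arc VQ]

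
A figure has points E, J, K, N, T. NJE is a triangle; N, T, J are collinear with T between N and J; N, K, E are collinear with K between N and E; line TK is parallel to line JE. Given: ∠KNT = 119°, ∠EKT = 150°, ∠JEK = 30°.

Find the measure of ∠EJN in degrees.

∠EJN = 31°

1. ∠ENJ = 119°  [T on NJ, K on NE]
2. ∠JEN = 30°  [K on ray EN]
3. ∠EJN = 31°  [△NJE]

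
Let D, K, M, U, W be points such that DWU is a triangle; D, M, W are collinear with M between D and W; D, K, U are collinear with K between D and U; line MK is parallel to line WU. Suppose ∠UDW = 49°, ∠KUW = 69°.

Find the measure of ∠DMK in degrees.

∠DMK = 62°

1. ∠DUW = 69°  [K on ray UD]
2. ∠DWU = 62°  [△DWU]
3. ∠DMK = 62°  [MK∥WU, corresponding at M]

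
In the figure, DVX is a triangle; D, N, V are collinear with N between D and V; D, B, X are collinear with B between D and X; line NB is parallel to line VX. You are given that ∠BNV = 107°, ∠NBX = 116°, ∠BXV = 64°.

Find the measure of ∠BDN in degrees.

1. ∠BND = 73°  [linear pair at N on DV]
2. ∠DBN = 64°  [linear pair at B on DX]
3. ∠BDN = 43°  [△DNB]

∠BDN = 43°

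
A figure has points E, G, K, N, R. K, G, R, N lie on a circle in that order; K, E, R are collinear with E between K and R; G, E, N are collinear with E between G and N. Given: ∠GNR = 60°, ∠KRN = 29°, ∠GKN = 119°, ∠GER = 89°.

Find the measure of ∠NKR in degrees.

1. ∠KGN = 29°  [same arc KN]
2. ∠GNK = 32°  [△KGN]
3. ∠KEN = 89°  [vertical angles at E]
4. ∠NKR = 59°  [△KEN]

∠NKR = 59°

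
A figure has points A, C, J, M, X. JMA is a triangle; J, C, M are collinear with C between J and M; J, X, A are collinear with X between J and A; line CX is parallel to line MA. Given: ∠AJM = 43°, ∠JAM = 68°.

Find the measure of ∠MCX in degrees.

∠MCX = 111°

1. ∠AMJ = 69°  [△JMA]
2. ∠JCX = 69°  [CX∥MA, corresponding at C]
3. ∠MCX = 111°  [linear pair at C on JM]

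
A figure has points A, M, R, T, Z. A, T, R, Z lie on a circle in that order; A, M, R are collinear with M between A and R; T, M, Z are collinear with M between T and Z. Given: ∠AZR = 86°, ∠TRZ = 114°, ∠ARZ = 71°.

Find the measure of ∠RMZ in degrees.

1. ∠RAZ = 23°  [△ARZ]
2. ∠RTZ = 23°  [same arc RZ]
3. ∠RZT = 43°  [△TRZ]
4. ∠RMZ = 66°  [△RMZ]

∠RMZ = 66°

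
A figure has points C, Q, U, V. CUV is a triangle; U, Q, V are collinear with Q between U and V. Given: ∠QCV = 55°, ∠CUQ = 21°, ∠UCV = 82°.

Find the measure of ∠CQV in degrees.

∠CQV = 48°

1. ∠CUV = 21°  [Q on ray UV]
2. ∠CVU = 77°  [△CUV]
3. ∠CVQ = 77°  [Q on ray VU]
4. ∠CQV = 48°  [△CQV]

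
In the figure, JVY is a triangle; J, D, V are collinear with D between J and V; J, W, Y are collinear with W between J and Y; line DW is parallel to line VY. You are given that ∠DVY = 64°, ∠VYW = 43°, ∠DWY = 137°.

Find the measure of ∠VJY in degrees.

1. ∠JVY = 64°  [D on ray VJ]
2. ∠JYV = 43°  [W on ray YJ]
3. ∠VJY = 73°  [△JVY]

∠VJY = 73°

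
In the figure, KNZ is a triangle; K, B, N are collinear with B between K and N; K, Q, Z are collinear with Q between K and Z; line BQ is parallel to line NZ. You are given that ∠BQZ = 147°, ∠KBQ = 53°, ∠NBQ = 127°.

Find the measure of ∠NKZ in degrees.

∠NKZ = 94°

1. ∠BQK = 33°  [linear pair at Q on KZ]
2. ∠BKQ = 94°  [△KBQ]
3. ∠NKZ = 94°  [B on KN, Q on KZ]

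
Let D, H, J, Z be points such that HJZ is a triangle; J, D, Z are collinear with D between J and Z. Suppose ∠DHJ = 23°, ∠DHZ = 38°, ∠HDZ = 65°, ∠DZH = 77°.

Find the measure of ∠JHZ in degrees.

∠JHZ = 61°

1. ∠HDJ = 115°  [linear pair at D on JZ]
2. ∠HZJ = 77°  [D on ray ZJ]
3. ∠DJH = 42°  [△HJD]
4. ∠HJZ = 42°  [D on ray JZ]
5. ∠JHZ = 61°  [△HJZ]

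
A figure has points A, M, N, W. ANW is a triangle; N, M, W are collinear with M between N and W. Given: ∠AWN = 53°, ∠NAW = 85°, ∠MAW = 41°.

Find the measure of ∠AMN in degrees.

∠AMN = 94°

1. ∠AWM = 53°  [M on ray WN]
2. ∠AMW = 86°  [△AMW]
3. ∠AMN = 94°  [linear pair at M on NW]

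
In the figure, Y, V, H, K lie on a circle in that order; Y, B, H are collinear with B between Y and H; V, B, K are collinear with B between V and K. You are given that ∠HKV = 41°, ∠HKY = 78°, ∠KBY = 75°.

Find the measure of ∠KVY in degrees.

1. ∠HYV = 41°  [same arc VH]
2. ∠HBV = 75°  [vertical angles at B]
3. ∠VBY = 105°  [linear pair at B on YH]
4. ∠KVY = 34°  [△YBV]

∠KVY = 34°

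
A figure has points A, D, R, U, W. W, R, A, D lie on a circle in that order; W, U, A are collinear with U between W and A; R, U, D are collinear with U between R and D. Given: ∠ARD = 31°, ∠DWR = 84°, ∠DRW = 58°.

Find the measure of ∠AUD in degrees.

1. ∠DAR = 96°  [cyclic WRAD, opposite ∠W+∠A]
2. ∠DAW = 58°  [same arc WD]
3. ∠ADR = 53°  [△RAD]
4. ∠AUD = 69°  [△AUD]

∠AUD = 69°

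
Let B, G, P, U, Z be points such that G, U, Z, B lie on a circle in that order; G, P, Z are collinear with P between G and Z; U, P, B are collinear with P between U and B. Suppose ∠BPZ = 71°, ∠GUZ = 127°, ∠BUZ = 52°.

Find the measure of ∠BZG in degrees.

1. ∠GBZ = 53°  [cyclic GUZB, opposite ∠U+∠B]
2. ∠BGZ = 52°  [same arc ZB]
3. ∠BZG = 75°  [△GZB]

∠BZG = 75°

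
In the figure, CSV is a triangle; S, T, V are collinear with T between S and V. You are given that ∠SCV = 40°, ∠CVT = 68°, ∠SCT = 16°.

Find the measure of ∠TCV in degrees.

∠TCV = 24°

1. ∠CVS = 68°  [T on ray VS]
2. ∠CSV = 72°  [△CSV]
3. ∠CST = 72°  [T on ray SV]
4. ∠CTS = 92°  [△CST]
5. ∠CTV = 88°  [linear pair at T on SV]
6. ∠TCV = 24°  [△CTV]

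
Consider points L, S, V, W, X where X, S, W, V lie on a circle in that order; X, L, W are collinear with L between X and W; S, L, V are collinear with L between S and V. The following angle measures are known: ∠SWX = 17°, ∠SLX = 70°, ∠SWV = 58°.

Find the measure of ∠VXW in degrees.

1. ∠SVX = 17°  [same arc XS]
2. ∠VLW = 70°  [vertical angles at L]
3. ∠VLX = 110°  [linear pair at L on XW]
4. ∠VXW = 53°  [△XLV]

∠VXW = 53°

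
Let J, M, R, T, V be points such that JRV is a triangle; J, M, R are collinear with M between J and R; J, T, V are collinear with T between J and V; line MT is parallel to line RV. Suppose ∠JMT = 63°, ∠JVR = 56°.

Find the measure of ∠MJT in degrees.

1. ∠JRV = 63°  [MT∥RV, corresponding at M]
2. ∠RJV = 61°  [△JRV]
3. ∠MJT = 61°  [M on JR, T on JV]

∠MJT = 61°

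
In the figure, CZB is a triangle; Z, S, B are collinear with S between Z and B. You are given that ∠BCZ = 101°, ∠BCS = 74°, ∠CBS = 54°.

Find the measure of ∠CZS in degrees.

1. ∠CBZ = 54°  [S on ray BZ]
2. ∠BZC = 25°  [△CZB]
3. ∠CZS = 25°  [S on ray ZB]

∠CZS = 25°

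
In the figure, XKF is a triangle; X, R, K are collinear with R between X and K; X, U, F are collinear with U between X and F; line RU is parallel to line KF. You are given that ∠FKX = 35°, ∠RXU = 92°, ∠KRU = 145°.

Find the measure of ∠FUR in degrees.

1. ∠URX = 35°  [RU∥KF, corresponding at R]
2. ∠RUX = 53°  [△XRU]
3. ∠FUR = 127°  [linear pair at U on XF]

∠FUR = 127°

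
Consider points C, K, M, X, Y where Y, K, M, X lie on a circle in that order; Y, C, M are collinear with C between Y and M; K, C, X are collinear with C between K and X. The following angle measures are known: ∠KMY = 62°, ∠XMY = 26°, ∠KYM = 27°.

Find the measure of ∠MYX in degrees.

1. ∠MKY = 91°  [△YKM]
2. ∠MXY = 89°  [cyclic YKMX, opposite ∠K+∠X]
3. ∠MYX = 65°  [△YMX]

∠MYX = 65°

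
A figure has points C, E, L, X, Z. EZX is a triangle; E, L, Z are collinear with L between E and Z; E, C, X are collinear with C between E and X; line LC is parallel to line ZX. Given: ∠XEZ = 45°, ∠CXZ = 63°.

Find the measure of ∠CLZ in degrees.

1. ∠EXZ = 63°  [C on ray XE]
2. ∠EZX = 72°  [△EZX]
3. ∠CLE = 72°  [LC∥ZX, corresponding at L]
4. ∠CLZ = 108°  [linear pair at L on EZ]

∠CLZ = 108°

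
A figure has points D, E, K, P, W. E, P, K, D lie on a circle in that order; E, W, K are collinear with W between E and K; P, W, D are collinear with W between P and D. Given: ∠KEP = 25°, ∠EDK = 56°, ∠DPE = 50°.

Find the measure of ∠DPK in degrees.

∠DPK = 74°

1. ∠EWP = 105°  [△EWP]
2. ∠EPK = 124°  [cyclic EPKD, opposite ∠P+∠D]
3. ∠KWP = 75°  [linear pair at W on EK]
4. ∠EKP = 31°  [△EPK]
5. ∠DPK = 74°  [△PWK]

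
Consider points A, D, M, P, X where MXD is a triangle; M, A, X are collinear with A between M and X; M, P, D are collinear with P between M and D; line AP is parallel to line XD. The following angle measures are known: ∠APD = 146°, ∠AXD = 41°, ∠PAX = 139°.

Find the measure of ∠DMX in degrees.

1. ∠APM = 34°  [linear pair at P on MD]
2. ∠DXM = 41°  [A on ray XM]
3. ∠MDX = 34°  [AP∥XD, corresponding at P]
4. ∠DMX = 105°  [△MXD]

∠DMX = 105°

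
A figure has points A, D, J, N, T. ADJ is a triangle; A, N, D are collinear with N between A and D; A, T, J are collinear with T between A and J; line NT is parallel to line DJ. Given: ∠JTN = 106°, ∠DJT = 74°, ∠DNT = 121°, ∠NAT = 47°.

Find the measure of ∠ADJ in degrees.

∠ADJ = 59°

1. ∠AJD = 74°  [T on ray JA]
2. ∠DAJ = 47°  [N on AD, T on AJ]
3. ∠ADJ = 59°  [△ADJ]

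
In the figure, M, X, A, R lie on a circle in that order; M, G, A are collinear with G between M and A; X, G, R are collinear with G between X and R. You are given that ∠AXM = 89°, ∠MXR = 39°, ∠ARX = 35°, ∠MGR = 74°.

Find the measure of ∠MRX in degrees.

1. ∠ARM = 91°  [cyclic MXAR, opposite ∠X+∠R]
2. ∠MAR = 39°  [same arc MR]
3. ∠AMR = 50°  [△MAR]
4. ∠MRX = 56°  [△MGR]

∠MRX = 56°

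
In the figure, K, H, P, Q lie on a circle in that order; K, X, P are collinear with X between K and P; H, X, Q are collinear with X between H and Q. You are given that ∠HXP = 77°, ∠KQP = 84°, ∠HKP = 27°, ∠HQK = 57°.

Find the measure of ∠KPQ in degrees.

1. ∠KXQ = 77°  [vertical angles at X]
2. ∠HQP = 27°  [same arc HP]
3. ∠PXQ = 103°  [linear pair at X on KP]
4. ∠KPQ = 50°  [△PXQ]

∠KPQ = 50°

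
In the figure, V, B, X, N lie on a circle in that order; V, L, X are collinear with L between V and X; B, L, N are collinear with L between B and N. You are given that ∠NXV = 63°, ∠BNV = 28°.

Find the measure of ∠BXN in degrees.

1. ∠NBV = 63°  [same arc VN]
2. ∠BVN = 89°  [△VBN]
3. ∠BXN = 91°  [cyclic VBXN, opposite ∠V+∠X]

∠BXN = 91°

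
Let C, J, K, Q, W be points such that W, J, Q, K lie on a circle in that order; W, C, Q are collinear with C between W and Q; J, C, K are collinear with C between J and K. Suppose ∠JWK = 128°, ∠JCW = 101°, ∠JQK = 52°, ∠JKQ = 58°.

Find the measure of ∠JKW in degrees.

∠JKW = 31°

1. ∠KCQ = 101°  [vertical angles at C]
2. ∠KJQ = 70°  [△JQK]
3. ∠KCW = 79°  [linear pair at C on WQ]
4. ∠KWQ = 70°  [same arc QK]
5. ∠JKW = 31°  [△WCK]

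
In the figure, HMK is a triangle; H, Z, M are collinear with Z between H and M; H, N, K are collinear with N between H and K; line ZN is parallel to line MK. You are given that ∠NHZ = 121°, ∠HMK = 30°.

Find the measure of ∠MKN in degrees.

∠MKN = 29°

1. ∠KHM = 121°  [Z on HM, N on HK]
2. ∠HKM = 29°  [△HMK]
3. ∠MKN = 29°  [N on ray KH]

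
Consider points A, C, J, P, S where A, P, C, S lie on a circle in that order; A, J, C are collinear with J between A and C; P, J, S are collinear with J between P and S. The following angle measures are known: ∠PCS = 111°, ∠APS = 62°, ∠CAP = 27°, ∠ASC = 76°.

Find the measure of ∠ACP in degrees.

∠ACP = 49°

1. ∠PAS = 69°  [cyclic APCS, opposite ∠A+∠C]
2. ∠ASP = 49°  [△APS]
3. ∠ACP = 49°  [same arc AP]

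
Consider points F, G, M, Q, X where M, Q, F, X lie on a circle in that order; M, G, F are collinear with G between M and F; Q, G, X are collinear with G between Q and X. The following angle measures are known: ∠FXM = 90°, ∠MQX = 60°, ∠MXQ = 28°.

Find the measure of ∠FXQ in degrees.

∠FXQ = 62°

1. ∠FQM = 90°  [cyclic MQFX, opposite ∠Q+∠X]
2. ∠MFQ = 28°  [same arc MQ]
3. ∠FMQ = 62°  [△MQF]
4. ∠FXQ = 62°  [same arc QF]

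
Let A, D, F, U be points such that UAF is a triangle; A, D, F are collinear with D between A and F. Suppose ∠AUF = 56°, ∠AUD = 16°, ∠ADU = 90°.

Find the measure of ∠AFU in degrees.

1. ∠DAU = 74°  [△UAD]
2. ∠FAU = 74°  [D on ray AF]
3. ∠AFU = 50°  [△UAF]

∠AFU = 50°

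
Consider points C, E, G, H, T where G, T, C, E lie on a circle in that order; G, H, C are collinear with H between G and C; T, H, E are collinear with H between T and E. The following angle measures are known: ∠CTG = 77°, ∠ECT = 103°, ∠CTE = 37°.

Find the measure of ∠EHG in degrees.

∠EHG = 80°

1. ∠CEG = 103°  [cyclic GTCE, opposite ∠T+∠E]
2. ∠CET = 40°  [△TCE]
3. ∠CGE = 37°  [same arc CE]
4. ∠ECG = 40°  [△GCE]
5. ∠CHE = 100°  [△CHE]
6. ∠EHG = 80°  [linear pair at H on GC]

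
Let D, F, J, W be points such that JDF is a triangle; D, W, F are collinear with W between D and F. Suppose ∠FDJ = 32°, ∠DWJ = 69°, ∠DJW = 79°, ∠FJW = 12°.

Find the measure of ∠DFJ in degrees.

1. ∠FWJ = 111°  [linear pair at W on DF]
2. ∠JFW = 57°  [△JWF]
3. ∠DFJ = 57°  [W on ray FD]

∠DFJ = 57°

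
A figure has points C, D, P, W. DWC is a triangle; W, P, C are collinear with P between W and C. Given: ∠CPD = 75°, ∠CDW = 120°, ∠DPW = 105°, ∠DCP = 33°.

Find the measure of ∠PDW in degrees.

∠PDW = 48°

1. ∠DCW = 33°  [P on ray CW]
2. ∠CWD = 27°  [△DWC]
3. ∠DWP = 27°  [P on ray WC]
4. ∠PDW = 48°  [△DWP]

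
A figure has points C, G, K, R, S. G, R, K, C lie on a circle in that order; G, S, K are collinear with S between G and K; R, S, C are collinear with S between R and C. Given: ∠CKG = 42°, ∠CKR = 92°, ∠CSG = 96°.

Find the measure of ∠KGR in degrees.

1. ∠CRG = 42°  [same arc GC]
2. ∠KSR = 96°  [vertical angles at S]
3. ∠GSR = 84°  [linear pair at S on GK]
4. ∠KGR = 54°  [△GSR]

∠KGR = 54°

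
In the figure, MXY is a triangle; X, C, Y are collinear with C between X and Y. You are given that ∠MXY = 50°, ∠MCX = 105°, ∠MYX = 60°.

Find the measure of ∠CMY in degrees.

∠CMY = 45°

1. ∠MCY = 75°  [linear pair at C on XY]
2. ∠CYM = 60°  [C on ray YX]
3. ∠CMY = 45°  [△MCY]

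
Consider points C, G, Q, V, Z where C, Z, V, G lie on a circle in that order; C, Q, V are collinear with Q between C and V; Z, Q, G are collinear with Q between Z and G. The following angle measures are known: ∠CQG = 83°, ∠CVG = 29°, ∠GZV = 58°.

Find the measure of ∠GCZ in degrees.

1. ∠GQV = 97°  [linear pair at Q on CV]
2. ∠VGZ = 54°  [△VQG]
3. ∠GVZ = 68°  [△ZVG]
4. ∠GCZ = 112°  [cyclic CZVG, opposite ∠C+∠V]

∠GCZ = 112°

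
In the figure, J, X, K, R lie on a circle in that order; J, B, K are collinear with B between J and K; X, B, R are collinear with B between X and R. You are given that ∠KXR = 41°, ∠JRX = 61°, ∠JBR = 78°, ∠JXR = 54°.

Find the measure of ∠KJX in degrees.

1. ∠KBX = 78°  [vertical angles at B]
2. ∠JBX = 102°  [linear pair at B on JK]
3. ∠KJX = 24°  [△JBX]

∠KJX = 24°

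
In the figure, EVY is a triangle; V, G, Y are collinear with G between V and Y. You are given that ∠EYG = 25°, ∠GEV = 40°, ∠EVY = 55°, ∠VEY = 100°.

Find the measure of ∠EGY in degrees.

1. ∠EVG = 55°  [G on ray VY]
2. ∠EGV = 85°  [△EVG]
3. ∠EGY = 95°  [linear pair at G on VY]

∠EGY = 95°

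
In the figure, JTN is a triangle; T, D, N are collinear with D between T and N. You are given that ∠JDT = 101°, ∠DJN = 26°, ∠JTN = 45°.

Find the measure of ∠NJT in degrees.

1. ∠JDN = 79°  [linear pair at D on TN]
2. ∠DNJ = 75°  [△JDN]
3. ∠JNT = 75°  [D on ray NT]
4. ∠NJT = 60°  [△JTN]

∠NJT = 60°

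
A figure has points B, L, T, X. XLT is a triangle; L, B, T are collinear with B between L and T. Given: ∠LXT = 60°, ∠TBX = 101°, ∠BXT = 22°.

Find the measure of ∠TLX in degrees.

∠TLX = 63°

1. ∠BTX = 57°  [△XBT]
2. ∠LTX = 57°  [B on ray TL]
3. ∠TLX = 63°  [△XLT]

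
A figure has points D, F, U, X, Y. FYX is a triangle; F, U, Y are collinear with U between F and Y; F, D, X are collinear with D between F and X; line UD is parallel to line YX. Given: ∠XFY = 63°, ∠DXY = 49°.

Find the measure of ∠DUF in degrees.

1. ∠FXY = 49°  [D on ray XF]
2. ∠FYX = 68°  [△FYX]
3. ∠DUF = 68°  [UD∥YX, corresponding at U]

∠DUF = 68°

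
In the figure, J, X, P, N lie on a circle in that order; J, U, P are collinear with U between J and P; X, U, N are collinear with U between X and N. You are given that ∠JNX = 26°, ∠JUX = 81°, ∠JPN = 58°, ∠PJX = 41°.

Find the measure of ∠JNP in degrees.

∠JNP = 67°

1. ∠JPX = 26°  [same arc JX]
2. ∠JXP = 113°  [△JXP]
3. ∠JNP = 67°  [cyclic JXPN, opposite ∠X+∠N]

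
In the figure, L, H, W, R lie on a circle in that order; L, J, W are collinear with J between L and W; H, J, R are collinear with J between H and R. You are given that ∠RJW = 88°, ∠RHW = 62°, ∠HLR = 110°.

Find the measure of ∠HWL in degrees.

1. ∠HJL = 88°  [vertical angles at J]
2. ∠HJW = 92°  [linear pair at J on LW]
3. ∠HWL = 26°  [△HJW]

∠HWL = 26°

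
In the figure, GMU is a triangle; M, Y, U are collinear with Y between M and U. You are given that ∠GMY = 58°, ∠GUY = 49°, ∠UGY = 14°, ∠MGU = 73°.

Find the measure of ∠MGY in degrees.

1. ∠GYU = 117°  [△GYU]
2. ∠GYM = 63°  [linear pair at Y on MU]
3. ∠MGY = 59°  [△GMY]

∠MGY = 59°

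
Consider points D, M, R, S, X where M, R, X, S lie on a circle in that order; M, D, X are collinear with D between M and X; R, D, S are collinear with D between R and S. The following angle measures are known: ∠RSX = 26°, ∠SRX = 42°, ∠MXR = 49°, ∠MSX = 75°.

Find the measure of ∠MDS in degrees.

∠MDS = 89°

1. ∠SMX = 42°  [same arc XS]
2. ∠MSR = 49°  [same arc MR]
3. ∠MDS = 89°  [△MDS]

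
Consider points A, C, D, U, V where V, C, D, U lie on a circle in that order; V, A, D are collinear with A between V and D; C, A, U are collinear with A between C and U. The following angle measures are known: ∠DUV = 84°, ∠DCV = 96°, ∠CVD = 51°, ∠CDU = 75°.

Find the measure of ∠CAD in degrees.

1. ∠CDV = 33°  [△VCD]
2. ∠CUD = 51°  [same arc CD]
3. ∠DCU = 54°  [△CDU]
4. ∠CAD = 93°  [△CAD]

∠CAD = 93°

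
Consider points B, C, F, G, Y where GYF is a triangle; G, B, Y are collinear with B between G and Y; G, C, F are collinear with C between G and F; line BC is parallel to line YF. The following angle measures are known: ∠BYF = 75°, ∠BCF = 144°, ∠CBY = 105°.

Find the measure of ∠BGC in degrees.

1. ∠BCG = 36°  [linear pair at C on GF]
2. ∠CBG = 75°  [linear pair at B on GY]
3. ∠BGC = 69°  [△GBC]

∠BGC = 69°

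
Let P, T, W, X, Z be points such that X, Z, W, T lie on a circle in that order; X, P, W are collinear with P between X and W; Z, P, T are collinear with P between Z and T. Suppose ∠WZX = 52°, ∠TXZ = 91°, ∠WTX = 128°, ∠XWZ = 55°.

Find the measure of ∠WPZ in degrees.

1. ∠WXZ = 73°  [△XZW]
2. ∠TWZ = 89°  [cyclic XZWT, opposite ∠X+∠W]
3. ∠WTZ = 73°  [same arc ZW]
4. ∠TZW = 18°  [△ZWT]
5. ∠WPZ = 107°  [△ZPW]

∠WPZ = 107°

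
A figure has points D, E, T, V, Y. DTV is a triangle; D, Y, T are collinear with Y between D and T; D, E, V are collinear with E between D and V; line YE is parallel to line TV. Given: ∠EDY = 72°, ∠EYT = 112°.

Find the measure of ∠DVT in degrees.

1. ∠DYE = 68°  [linear pair at Y on DT]
2. ∠DEY = 40°  [△DYE]
3. ∠DVT = 40°  [YE∥TV, corresponding at E]

∠DVT = 40°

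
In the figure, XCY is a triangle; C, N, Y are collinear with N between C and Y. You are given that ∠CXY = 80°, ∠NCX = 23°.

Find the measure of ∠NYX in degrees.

∠NYX = 77°

1. ∠XCY = 23°  [N on ray CY]
2. ∠CYX = 77°  [△XCY]
3. ∠NYX = 77°  [N on ray YC]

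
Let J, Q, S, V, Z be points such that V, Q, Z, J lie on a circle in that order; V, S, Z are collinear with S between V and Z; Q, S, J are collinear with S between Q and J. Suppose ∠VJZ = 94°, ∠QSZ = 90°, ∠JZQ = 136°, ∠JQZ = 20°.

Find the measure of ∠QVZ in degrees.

∠QVZ = 24°

1. ∠VQZ = 86°  [cyclic VQZJ, opposite ∠Q+∠J]
2. ∠QZV = 70°  [△QSZ]
3. ∠QVZ = 24°  [△VQZ]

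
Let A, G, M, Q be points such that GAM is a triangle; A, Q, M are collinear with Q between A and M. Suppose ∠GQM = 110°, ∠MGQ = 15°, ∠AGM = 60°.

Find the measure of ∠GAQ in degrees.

1. ∠GMQ = 55°  [△GQM]
2. ∠AMG = 55°  [Q on ray MA]
3. ∠GAM = 65°  [△GAM]
4. ∠GAQ = 65°  [Q on ray AM]

∠GAQ = 65°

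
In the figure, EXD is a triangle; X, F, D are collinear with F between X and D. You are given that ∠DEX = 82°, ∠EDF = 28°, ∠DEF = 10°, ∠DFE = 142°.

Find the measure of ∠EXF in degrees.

1. ∠EDX = 28°  [F on ray DX]
2. ∠DXE = 70°  [△EXD]
3. ∠EXF = 70°  [F on ray XD]

∠EXF = 70°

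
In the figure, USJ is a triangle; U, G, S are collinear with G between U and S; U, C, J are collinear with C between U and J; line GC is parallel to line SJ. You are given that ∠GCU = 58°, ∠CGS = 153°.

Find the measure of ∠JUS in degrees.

1. ∠CGU = 27°  [linear pair at G on US]
2. ∠CUG = 95°  [△UGC]
3. ∠JUS = 95°  [G on US, C on UJ]

∠JUS = 95°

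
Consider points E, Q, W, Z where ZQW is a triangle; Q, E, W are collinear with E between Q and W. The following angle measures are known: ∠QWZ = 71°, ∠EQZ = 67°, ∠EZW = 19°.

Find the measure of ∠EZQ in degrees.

∠EZQ = 23°

1. ∠EWZ = 71°  [E on ray WQ]
2. ∠WEZ = 90°  [△ZEW]
3. ∠QEZ = 90°  [linear pair at E on QW]
4. ∠EZQ = 23°  [△ZQE]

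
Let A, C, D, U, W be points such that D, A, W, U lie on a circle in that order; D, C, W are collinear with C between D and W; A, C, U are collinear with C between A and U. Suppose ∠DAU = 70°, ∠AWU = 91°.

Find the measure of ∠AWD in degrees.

∠AWD = 21°

1. ∠ADU = 89°  [cyclic DAWU, opposite ∠D+∠W]
2. ∠AUD = 21°  [△DAU]
3. ∠AWD = 21°  [same arc DA]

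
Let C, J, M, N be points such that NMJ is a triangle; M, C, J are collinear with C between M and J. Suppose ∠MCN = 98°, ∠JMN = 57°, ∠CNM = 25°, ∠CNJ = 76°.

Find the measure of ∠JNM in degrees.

∠JNM = 101°

1. ∠JCN = 82°  [linear pair at C on MJ]
2. ∠CJN = 22°  [△NCJ]
3. ∠MJN = 22°  [C on ray JM]
4. ∠JNM = 101°  [△NMJ]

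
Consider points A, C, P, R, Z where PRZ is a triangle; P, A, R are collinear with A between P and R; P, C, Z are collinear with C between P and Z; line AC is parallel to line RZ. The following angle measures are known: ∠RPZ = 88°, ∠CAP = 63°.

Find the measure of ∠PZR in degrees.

1. ∠APC = 88°  [A on PR, C on PZ]
2. ∠ACP = 29°  [△PAC]
3. ∠PZR = 29°  [AC∥RZ, corresponding at C]

∠PZR = 29°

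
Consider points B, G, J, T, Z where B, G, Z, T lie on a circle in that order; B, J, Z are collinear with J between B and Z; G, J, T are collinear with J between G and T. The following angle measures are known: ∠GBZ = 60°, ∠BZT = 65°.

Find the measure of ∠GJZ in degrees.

1. ∠BGT = 65°  [same arc BT]
2. ∠BJG = 55°  [△BJG]
3. ∠GJZ = 125°  [linear pair at J on BZ]

∠GJZ = 125°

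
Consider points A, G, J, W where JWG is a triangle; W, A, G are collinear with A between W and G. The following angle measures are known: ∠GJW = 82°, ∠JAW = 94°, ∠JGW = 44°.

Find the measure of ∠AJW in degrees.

1. ∠GWJ = 54°  [△JWG]
2. ∠AWJ = 54°  [A on ray WG]
3. ∠AJW = 32°  [△JWA]

∠AJW = 32°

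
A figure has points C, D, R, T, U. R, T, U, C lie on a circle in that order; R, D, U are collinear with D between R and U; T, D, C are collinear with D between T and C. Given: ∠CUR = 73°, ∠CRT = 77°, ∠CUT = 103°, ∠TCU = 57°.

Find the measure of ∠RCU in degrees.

1. ∠CTR = 73°  [same arc RC]
2. ∠CDU = 50°  [△UDC]
3. ∠RCT = 30°  [△RTC]
4. ∠CDR = 130°  [linear pair at D on RU]
5. ∠CRU = 20°  [△RDC]
6. ∠RCU = 87°  [△RUC]

∠RCU = 87°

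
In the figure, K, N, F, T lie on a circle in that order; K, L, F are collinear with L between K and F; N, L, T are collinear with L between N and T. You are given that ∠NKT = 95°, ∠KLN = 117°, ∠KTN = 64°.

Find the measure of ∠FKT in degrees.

1. ∠FLT = 117°  [vertical angles at L]
2. ∠KLT = 63°  [linear pair at L on KF]
3. ∠FKT = 53°  [△KLT]

∠FKT = 53°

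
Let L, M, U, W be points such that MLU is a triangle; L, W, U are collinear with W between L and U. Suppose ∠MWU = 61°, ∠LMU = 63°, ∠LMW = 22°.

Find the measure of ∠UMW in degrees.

1. ∠LWM = 119°  [linear pair at W on LU]
2. ∠MLW = 39°  [△MLW]
3. ∠MLU = 39°  [W on ray LU]
4. ∠LUM = 78°  [△MLU]
5. ∠MUW = 78°  [W on ray UL]
6. ∠UMW = 41°  [△MWU]

∠UMW = 41°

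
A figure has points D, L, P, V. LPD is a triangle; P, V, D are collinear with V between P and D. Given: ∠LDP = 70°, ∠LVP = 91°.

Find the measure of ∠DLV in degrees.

1. ∠LDV = 70°  [V on ray DP]
2. ∠DVL = 89°  [linear pair at V on PD]
3. ∠DLV = 21°  [△LVD]

∠DLV = 21°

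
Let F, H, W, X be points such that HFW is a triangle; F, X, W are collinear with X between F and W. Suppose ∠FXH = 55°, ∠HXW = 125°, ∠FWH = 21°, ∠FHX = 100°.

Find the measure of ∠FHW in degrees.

1. ∠HFX = 25°  [△HFX]
2. ∠HFW = 25°  [X on ray FW]
3. ∠FHW = 134°  [△HFW]

∠FHW = 134°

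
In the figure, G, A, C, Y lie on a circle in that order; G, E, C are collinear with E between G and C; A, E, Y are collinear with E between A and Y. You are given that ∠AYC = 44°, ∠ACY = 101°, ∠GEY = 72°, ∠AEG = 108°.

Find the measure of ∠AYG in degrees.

∠AYG = 73°

1. ∠AGC = 44°  [same arc AC]
2. ∠AGY = 79°  [cyclic GACY, opposite ∠G+∠C]
3. ∠GAY = 28°  [△GEA]
4. ∠AYG = 73°  [△GAY]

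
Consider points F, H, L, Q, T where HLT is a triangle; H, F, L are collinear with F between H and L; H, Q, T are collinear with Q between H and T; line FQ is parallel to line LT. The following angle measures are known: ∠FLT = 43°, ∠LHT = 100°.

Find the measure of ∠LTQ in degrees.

1. ∠HLT = 43°  [F on ray LH]
2. ∠HTL = 37°  [△HLT]
3. ∠LTQ = 37°  [Q on ray TH]

∠LTQ = 37°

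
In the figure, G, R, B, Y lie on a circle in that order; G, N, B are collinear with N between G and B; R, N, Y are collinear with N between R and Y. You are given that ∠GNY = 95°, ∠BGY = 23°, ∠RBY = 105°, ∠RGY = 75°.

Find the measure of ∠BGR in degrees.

1. ∠BRY = 23°  [same arc BY]
2. ∠BYR = 52°  [△RBY]
3. ∠BGR = 52°  [same arc RB]

∠BGR = 52°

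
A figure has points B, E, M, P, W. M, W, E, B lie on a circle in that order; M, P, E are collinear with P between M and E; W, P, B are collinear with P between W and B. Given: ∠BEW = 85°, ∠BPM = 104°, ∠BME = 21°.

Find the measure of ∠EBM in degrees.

∠EBM = 129°

1. ∠BMW = 95°  [cyclic MWEB, opposite ∠M+∠E]
2. ∠MBW = 55°  [△MPB]
3. ∠BWM = 30°  [△MWB]
4. ∠BEM = 30°  [same arc MB]
5. ∠EBM = 129°  [△MEB]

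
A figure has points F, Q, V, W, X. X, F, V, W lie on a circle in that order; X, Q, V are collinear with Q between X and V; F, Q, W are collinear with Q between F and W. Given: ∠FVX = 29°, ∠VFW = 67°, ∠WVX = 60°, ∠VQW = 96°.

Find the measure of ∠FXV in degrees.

1. ∠WFX = 60°  [same arc XW]
2. ∠FQX = 96°  [vertical angles at Q]
3. ∠FXV = 24°  [△XQF]

∠FXV = 24°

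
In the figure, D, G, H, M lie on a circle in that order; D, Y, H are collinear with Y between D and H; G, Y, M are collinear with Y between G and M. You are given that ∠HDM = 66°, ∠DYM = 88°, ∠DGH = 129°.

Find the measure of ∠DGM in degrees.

∠DGM = 63°

1. ∠HGM = 66°  [same arc HM]
2. ∠GYH = 88°  [vertical angles at Y]
3. ∠DHG = 26°  [△GYH]
4. ∠DYG = 92°  [linear pair at Y on DH]
5. ∠GDH = 25°  [△DGH]
6. ∠DGM = 63°  [△DYG]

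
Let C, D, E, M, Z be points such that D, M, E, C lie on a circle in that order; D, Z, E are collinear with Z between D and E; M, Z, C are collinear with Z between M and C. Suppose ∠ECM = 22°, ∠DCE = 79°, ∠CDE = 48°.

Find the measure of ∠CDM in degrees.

∠CDM = 70°

1. ∠EDM = 22°  [same arc ME]
2. ∠DME = 101°  [cyclic DMEC, opposite ∠M+∠C]
3. ∠CED = 53°  [△DEC]
4. ∠DEM = 57°  [△DME]
5. ∠CMD = 53°  [same arc DC]
6. ∠DCM = 57°  [same arc DM]
7. ∠CDM = 70°  [△DMC]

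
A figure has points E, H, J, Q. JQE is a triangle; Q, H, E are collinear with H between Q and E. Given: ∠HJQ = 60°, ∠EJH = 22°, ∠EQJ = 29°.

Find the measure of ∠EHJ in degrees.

1. ∠HQJ = 29°  [H on ray QE]
2. ∠JHQ = 91°  [△JQH]
3. ∠EHJ = 89°  [linear pair at H on QE]

∠EHJ = 89°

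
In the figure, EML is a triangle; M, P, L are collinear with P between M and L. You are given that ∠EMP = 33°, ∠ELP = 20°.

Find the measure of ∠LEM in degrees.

∠LEM = 127°

1. ∠EML = 33°  [P on ray ML]
2. ∠ELM = 20°  [P on ray LM]
3. ∠LEM = 127°  [△EML]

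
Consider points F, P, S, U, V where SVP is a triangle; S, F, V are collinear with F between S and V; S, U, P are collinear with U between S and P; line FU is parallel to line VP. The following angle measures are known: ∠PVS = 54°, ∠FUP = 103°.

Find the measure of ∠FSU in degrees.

∠FSU = 49°

1. ∠SFU = 54°  [FU∥VP, corresponding at F]
2. ∠FUS = 77°  [linear pair at U on SP]
3. ∠FSU = 49°  [△SFU]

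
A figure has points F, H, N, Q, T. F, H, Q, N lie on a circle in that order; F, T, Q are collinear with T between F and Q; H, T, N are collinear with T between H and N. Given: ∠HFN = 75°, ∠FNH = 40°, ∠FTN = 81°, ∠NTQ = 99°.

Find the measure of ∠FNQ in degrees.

∠FNQ = 56°

1. ∠FHN = 65°  [△FHN]
2. ∠NFQ = 59°  [△FTN]
3. ∠FQN = 65°  [same arc FN]
4. ∠FNQ = 56°  [△FQN]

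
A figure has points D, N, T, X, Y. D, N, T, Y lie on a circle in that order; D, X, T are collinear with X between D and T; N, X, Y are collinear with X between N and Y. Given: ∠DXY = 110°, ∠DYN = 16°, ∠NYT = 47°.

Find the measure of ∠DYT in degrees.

1. ∠TXY = 70°  [linear pair at X on DT]
2. ∠TDY = 54°  [△DXY]
3. ∠DTY = 63°  [△TXY]
4. ∠DYT = 63°  [△DTY]

∠DYT = 63°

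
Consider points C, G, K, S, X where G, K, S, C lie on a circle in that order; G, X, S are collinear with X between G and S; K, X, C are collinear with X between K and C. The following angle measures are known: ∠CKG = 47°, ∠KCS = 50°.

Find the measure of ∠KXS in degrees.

1. ∠KGS = 50°  [same arc KS]
2. ∠GXK = 83°  [△GXK]
3. ∠KXS = 97°  [linear pair at X on GS]

∠KXS = 97°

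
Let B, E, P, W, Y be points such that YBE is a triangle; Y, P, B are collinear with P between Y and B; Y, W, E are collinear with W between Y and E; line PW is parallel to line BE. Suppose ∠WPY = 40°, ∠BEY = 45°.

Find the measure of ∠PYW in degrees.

1. ∠EBY = 40°  [PW∥BE, corresponding at P]
2. ∠BYE = 95°  [△YBE]
3. ∠PYW = 95°  [P on YB, W on YE]

∠PYW = 95°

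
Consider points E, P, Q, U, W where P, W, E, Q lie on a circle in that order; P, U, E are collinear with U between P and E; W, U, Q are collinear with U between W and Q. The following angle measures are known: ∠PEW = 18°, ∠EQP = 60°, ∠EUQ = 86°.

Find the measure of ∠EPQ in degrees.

∠EPQ = 68°

1. ∠PQW = 18°  [same arc PW]
2. ∠PUQ = 94°  [linear pair at U on PE]
3. ∠EPQ = 68°  [△PUQ]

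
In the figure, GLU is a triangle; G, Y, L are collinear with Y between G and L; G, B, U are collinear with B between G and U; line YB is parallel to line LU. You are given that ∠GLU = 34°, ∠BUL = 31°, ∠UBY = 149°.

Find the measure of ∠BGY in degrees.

∠BGY = 115°

1. ∠BYG = 34°  [YB∥LU, corresponding at Y]
2. ∠GBY = 31°  [linear pair at B on GU]
3. ∠BGY = 115°  [△GYB]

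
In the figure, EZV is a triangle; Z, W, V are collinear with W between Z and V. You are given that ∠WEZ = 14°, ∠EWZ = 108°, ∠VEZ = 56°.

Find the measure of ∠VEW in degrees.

1. ∠EZW = 58°  [△EZW]
2. ∠EWV = 72°  [linear pair at W on ZV]
3. ∠EZV = 58°  [W on ray ZV]
4. ∠EVZ = 66°  [△EZV]
5. ∠EVW = 66°  [W on ray VZ]
6. ∠VEW = 42°  [△EWV]

∠VEW = 42°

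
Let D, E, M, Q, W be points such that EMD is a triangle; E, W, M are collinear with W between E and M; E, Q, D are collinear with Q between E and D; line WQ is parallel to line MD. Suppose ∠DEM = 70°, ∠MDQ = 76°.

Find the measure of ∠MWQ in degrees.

∠MWQ = 146°

1. ∠EDM = 76°  [Q on ray DE]
2. ∠DME = 34°  [△EMD]
3. ∠EWQ = 34°  [WQ∥MD, corresponding at W]
4. ∠MWQ = 146°  [linear pair at W on EM]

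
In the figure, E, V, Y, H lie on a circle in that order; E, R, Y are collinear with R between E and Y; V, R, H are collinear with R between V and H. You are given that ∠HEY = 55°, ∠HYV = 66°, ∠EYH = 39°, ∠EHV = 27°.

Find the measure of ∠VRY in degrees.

1. ∠HVY = 55°  [same arc YH]
2. ∠EYV = 27°  [same arc EV]
3. ∠VRY = 98°  [△VRY]

∠VRY = 98°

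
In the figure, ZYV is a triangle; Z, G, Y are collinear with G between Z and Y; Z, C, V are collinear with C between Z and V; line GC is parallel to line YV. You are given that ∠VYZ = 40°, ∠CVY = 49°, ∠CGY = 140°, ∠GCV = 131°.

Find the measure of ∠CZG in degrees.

1. ∠CGZ = 40°  [GC∥YV, corresponding at G]
2. ∠GCZ = 49°  [linear pair at C on ZV]
3. ∠CZG = 91°  [△ZGC]

∠CZG = 91°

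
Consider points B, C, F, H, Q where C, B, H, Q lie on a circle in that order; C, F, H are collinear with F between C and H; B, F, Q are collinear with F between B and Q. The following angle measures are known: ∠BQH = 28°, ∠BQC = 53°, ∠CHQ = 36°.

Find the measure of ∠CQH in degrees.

1. ∠BCH = 28°  [same arc BH]
2. ∠BHC = 53°  [same arc CB]
3. ∠CBH = 99°  [△CBH]
4. ∠CQH = 81°  [cyclic CBHQ, opposite ∠B+∠Q]

∠CQH = 81°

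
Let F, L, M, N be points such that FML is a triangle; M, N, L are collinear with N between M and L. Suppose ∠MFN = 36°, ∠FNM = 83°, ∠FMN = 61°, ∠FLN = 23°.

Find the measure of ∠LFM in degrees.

∠LFM = 96°

1. ∠FML = 61°  [N on ray ML]
2. ∠FLM = 23°  [N on ray LM]
3. ∠LFM = 96°  [△FML]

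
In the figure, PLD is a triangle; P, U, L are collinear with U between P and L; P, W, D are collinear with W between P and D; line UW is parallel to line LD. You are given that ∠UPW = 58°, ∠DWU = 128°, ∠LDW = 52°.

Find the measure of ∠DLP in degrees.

1. ∠DPL = 58°  [U on PL, W on PD]
2. ∠LDP = 52°  [W on ray DP]
3. ∠DLP = 70°  [△PLD]

∠DLP = 70°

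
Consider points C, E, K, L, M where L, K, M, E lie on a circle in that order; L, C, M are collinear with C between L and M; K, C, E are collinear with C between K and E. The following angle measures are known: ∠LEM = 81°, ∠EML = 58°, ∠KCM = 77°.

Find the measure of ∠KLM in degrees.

1. ∠EKL = 58°  [same arc LE]
2. ∠KCL = 103°  [linear pair at C on LM]
3. ∠KLM = 19°  [△LCK]

∠KLM = 19°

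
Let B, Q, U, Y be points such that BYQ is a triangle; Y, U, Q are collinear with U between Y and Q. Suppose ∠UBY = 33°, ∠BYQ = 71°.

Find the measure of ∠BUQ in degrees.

∠BUQ = 104°

1. ∠BYU = 71°  [U on ray YQ]
2. ∠BUY = 76°  [△BYU]
3. ∠BUQ = 104°  [linear pair at U on YQ]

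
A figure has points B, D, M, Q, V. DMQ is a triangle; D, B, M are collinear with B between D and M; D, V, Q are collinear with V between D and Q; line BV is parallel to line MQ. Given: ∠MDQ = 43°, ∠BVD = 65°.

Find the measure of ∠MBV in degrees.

1. ∠BDV = 43°  [B on DM, V on DQ]
2. ∠DBV = 72°  [△DBV]
3. ∠MBV = 108°  [linear pair at B on DM]

∠MBV = 108°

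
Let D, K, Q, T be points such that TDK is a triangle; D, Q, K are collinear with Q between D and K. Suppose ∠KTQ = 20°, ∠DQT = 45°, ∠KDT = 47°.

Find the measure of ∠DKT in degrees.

1. ∠KQT = 135°  [linear pair at Q on DK]
2. ∠QKT = 25°  [△TQK]
3. ∠DKT = 25°  [Q on ray KD]

∠DKT = 25°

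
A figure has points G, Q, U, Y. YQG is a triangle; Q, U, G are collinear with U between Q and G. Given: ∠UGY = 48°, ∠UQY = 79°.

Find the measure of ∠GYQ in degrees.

1. ∠QGY = 48°  [U on ray GQ]
2. ∠GQY = 79°  [U on ray QG]
3. ∠GYQ = 53°  [△YQG]

∠GYQ = 53°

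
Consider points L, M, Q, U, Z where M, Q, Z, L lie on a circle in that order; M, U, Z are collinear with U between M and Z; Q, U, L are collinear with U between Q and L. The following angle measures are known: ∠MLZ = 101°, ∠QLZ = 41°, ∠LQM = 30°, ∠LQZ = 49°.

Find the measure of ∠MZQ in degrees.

∠MZQ = 60°

1. ∠MQZ = 79°  [cyclic MQZL, opposite ∠Q+∠L]
2. ∠QMZ = 41°  [same arc QZ]
3. ∠MZQ = 60°  [△MQZ]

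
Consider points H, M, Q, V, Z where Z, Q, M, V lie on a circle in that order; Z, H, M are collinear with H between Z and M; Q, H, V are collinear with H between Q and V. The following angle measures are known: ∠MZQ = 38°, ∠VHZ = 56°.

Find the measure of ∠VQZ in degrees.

1. ∠MVQ = 38°  [same arc QM]
2. ∠MHV = 124°  [linear pair at H on ZM]
3. ∠VMZ = 18°  [△MHV]
4. ∠VQZ = 18°  [same arc ZV]

∠VQZ = 18°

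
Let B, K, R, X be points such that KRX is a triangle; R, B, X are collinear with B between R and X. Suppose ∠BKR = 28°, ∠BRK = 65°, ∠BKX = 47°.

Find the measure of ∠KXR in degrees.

1. ∠KBR = 87°  [△KRB]
2. ∠KBX = 93°  [linear pair at B on RX]
3. ∠BXK = 40°  [△KBX]
4. ∠KXR = 40°  [B on ray XR]

∠KXR = 40°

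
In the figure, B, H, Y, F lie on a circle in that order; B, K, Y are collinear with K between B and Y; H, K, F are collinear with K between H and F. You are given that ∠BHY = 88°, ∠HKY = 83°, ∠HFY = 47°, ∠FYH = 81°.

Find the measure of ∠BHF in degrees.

1. ∠BKH = 97°  [linear pair at K on BY]
2. ∠HBY = 47°  [same arc HY]
3. ∠BHF = 36°  [△BKH]

∠BHF = 36°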